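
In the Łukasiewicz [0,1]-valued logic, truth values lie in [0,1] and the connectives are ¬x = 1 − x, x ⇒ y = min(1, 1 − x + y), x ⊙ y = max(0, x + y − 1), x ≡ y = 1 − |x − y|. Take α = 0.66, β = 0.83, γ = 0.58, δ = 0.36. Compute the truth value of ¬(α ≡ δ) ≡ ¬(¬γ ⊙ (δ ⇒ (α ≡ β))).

α ≡ δ = 1 − |0.66 − 0.36| = 1 − 0.30 = 0.70
¬(α ≡ δ) = 1 − 0.70 = 0.30
¬γ = 1 − 0.58 = 0.42
α ≡ β = 1 − |0.66 − 0.83| = 1 − 0.17 = 0.83
δ ⇒ (α ≡ β) = min(1, 1 − 0.36 + 0.83) = min(1, 1.47) = 1.00
¬γ ⊙ (δ ⇒ (α ≡ β)) = max(0, 0.42 + 1.00 − 1) = max(0, 0.42) = 0.42
¬(¬γ ⊙ (δ ⇒ (α ≡ β))) = 1 − 0.42 = 0.58
¬(α ≡ δ) ≡ ¬(¬γ ⊙ (δ ⇒ (α ≡ β))) = 1 − |0.30 − 0.58| = 1 − 0.28 = 0.72

0.72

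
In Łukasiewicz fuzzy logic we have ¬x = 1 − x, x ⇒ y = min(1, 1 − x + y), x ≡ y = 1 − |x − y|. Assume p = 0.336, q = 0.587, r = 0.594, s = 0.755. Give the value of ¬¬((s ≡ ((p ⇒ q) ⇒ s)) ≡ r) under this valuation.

p ⇒ q = min(1, 1 − 0.336 + 0.587) = min(1, 1.251) = 1.000
(p ⇒ q) ⇒ s = min(1, 1 − 1.000 + 0.755) = min(1, 0.755) = 0.755
s ≡ ((p ⇒ q) ⇒ s) = 1 − |0.755 − 0.755| = 1 − 0.000 = 1.000
(s ≡ ((p ⇒ q) ⇒ s)) ≡ r = 1 − |1.000 − 0.594| = 1 − 0.406 = 0.594
¬((s ≡ ((p ⇒ q) ⇒ s)) ≡ r) = 1 − 0.594 = 0.406
¬¬((s ≡ ((p ⇒ q) ⇒ s)) ≡ r) = 1 − 0.406 = 0.594

0.594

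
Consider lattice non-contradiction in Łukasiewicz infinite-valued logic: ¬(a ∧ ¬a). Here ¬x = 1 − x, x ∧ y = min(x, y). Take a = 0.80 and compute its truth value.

0.80

¬a = 1 − 0.80 = 0.20
a ∧ ¬a = min(0.80, 0.20) = 0.20
¬(a ∧ ¬a) = 1 − 0.20 = 0.80
(The value 0.80 < 1 shows this instance is not satisfied; not a Ł∞-tautology — its value is 1 − min(a, 1−a).)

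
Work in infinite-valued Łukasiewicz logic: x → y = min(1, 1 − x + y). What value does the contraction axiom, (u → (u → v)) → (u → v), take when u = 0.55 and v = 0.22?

0.67

u → v = min(1, 1 − 0.55 + 0.22) = min(1, 0.67) = 0.67
u → (u → v) = min(1, 1 − 0.55 + 0.67) = min(1, 1.12) = 1.00
(u → (u → v)) → (u → v) = min(1, 1 − 1.00 + 0.67) = min(1, 0.67) = 0.67
(The value 0.67 < 1 shows this instance is not satisfied; fails in Ł∞ (the t-norm is not idempotent).)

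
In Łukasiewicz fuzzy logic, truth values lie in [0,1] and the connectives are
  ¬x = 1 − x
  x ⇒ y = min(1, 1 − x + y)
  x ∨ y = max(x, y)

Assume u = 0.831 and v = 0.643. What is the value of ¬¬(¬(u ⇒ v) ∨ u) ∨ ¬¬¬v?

0.831

u ⇒ v = min(1, 1 − 0.831 + 0.643) = min(1, 0.812) = 0.812
¬(u ⇒ v) = 1 − 0.812 = 0.188
¬(u ⇒ v) ∨ u = max(0.188, 0.831) = 0.831
¬(¬(u ⇒ v) ∨ u) = 1 − 0.831 = 0.169
¬¬(¬(u ⇒ v) ∨ u) = 1 − 0.169 = 0.831
¬v = 1 − 0.643 = 0.357
¬¬v = 1 − 0.357 = 0.643
¬¬¬v = 1 − 0.643 = 0.357
¬¬(¬(u ⇒ v) ∨ u) ∨ ¬¬¬v = max(0.831, 0.357) = 0.831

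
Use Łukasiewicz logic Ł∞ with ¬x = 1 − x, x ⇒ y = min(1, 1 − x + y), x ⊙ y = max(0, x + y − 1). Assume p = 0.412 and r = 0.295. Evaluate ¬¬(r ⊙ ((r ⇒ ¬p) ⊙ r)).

0.000

¬p = 1 − 0.412 = 0.588
r ⇒ ¬p = min(1, 1 − 0.295 + 0.588) = min(1, 1.293) = 1.000
(r ⇒ ¬p) ⊙ r = max(0, 1.000 + 0.295 − 1) = max(0, 0.295) = 0.295
r ⊙ ((r ⇒ ¬p) ⊙ r) = max(0, 0.295 + 0.295 − 1) = max(0, -0.410) = 0.000
¬(r ⊙ ((r ⇒ ¬p) ⊙ r)) = 1 − 0.000 = 1.000
¬¬(r ⊙ ((r ⇒ ¬p) ⊙ r)) = 1 − 1.000 = 0.000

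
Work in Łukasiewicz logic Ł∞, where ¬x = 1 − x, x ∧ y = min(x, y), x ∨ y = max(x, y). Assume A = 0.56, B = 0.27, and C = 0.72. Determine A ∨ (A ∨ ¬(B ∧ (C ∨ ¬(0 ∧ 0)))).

0.73

0 ∧ 0 = min(0.00, 0.00) = 0.00
¬(0 ∧ 0) = 1 − 0.00 = 1.00
C ∨ ¬(0 ∧ 0) = max(0.72, 1.00) = 1.00
B ∧ (C ∨ ¬(0 ∧ 0)) = min(0.27, 1.00) = 0.27
¬(B ∧ (C ∨ ¬(0 ∧ 0))) = 1 − 0.27 = 0.73
A ∨ ¬(B ∧ (C ∨ ¬(0 ∧ 0))) = max(0.56, 0.73) = 0.73
A ∨ (A ∨ ¬(B ∧ (C ∨ ¬(0 ∧ 0)))) = max(0.56, 0.73) = 0.73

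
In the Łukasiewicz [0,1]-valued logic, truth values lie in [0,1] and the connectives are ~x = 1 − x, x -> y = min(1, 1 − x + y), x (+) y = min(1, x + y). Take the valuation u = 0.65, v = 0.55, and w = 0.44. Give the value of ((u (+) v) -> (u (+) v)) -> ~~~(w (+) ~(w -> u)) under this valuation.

0.56

u (+) v = min(1, 0.65 + 0.55) = min(1, 1.20) = 1.00
(u (+) v) -> (u (+) v) = min(1, 1 − 1.00 + 1.00) = min(1, 1.00) = 1.00
w -> u = min(1, 1 − 0.44 + 0.65) = min(1, 1.21) = 1.00
~(w -> u) = 1 − 1.00 = 0.00
w (+) ~(w -> u) = min(1, 0.44 + 0.00) = min(1, 0.44) = 0.44
~(w (+) ~(w -> u)) = 1 − 0.44 = 0.56
~~(w (+) ~(w -> u)) = 1 − 0.56 = 0.44
~~~(w (+) ~(w -> u)) = 1 − 0.44 = 0.56
((u (+) v) -> (u (+) v)) -> ~~~(w (+) ~(w -> u)) = min(1, 1 − 1.00 + 0.56) = min(1, 0.56) = 0.56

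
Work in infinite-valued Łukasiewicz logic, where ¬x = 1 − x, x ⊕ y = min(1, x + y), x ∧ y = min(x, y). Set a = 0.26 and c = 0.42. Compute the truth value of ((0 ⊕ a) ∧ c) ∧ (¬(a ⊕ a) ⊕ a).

0 ⊕ a = min(1, 0.00 + 0.26) = min(1, 0.26) = 0.26
(0 ⊕ a) ∧ c = min(0.26, 0.42) = 0.26
a ⊕ a = min(1, 0.26 + 0.26) = min(1, 0.52) = 0.52
¬(a ⊕ a) = 1 − 0.52 = 0.48
¬(a ⊕ a) ⊕ a = min(1, 0.48 + 0.26) = min(1, 0.74) = 0.74
((0 ⊕ a) ∧ c) ∧ (¬(a ⊕ a) ⊕ a) = min(0.26, 0.74) = 0.26

0.26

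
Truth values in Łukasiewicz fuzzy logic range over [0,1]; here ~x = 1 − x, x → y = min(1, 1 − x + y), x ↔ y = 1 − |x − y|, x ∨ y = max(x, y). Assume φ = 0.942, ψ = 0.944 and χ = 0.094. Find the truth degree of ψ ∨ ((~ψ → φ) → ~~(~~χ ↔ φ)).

~ψ = 1 − 0.944 = 0.056
~ψ → φ = min(1, 1 − 0.056 + 0.942) = min(1, 1.886) = 1.000
~χ = 1 − 0.094 = 0.906
~~χ = 1 − 0.906 = 0.094
~~χ ↔ φ = 1 − |0.094 − 0.942| = 1 − 0.848 = 0.152
~(~~χ ↔ φ) = 1 − 0.152 = 0.848
~~(~~χ ↔ φ) = 1 − 0.848 = 0.152
(~ψ → φ) → ~~(~~χ ↔ φ) = min(1, 1 − 1.000 + 0.152) = min(1, 0.152) = 0.152
ψ ∨ ((~ψ → φ) → ~~(~~χ ↔ φ)) = max(0.944, 0.152) = 0.944

0.944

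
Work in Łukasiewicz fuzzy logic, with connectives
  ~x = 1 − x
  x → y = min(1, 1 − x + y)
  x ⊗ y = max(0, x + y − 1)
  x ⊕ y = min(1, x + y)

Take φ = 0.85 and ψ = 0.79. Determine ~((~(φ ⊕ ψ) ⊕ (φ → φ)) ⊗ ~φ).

φ ⊕ ψ = min(1, 0.85 + 0.79) = min(1, 1.64) = 1.00
~(φ ⊕ ψ) = 1 − 1.00 = 0.00
φ → φ = min(1, 1 − 0.85 + 0.85) = min(1, 1.00) = 1.00
~(φ ⊕ ψ) ⊕ (φ → φ) = min(1, 0.00 + 1.00) = min(1, 1.00) = 1.00
~φ = 1 − 0.85 = 0.15
(~(φ ⊕ ψ) ⊕ (φ → φ)) ⊗ ~φ = max(0, 1.00 + 0.15 − 1) = max(0, 0.15) = 0.15
~((~(φ ⊕ ψ) ⊕ (φ → φ)) ⊗ ~φ) = 1 − 0.15 = 0.85

0.85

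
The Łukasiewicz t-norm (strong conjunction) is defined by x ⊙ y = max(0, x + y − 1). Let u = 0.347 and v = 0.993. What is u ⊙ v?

0.340

u ⊙ v = max(0, 0.347 + 0.993 − 1) = max(0, 0.340) = 0.340
For comparison, the Gödel (minimum) t-norm min(x, y) would give 0.347.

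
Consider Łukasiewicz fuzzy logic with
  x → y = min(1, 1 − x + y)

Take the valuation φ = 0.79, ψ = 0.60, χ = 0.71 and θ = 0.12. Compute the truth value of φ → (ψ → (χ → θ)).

1.00

χ → θ = min(1, 1 − 0.71 + 0.12) = min(1, 0.41) = 0.41
ψ → (χ → θ) = min(1, 1 − 0.60 + 0.41) = min(1, 0.81) = 0.81
φ → (ψ → (χ → θ)) = min(1, 1 − 0.79 + 0.81) = min(1, 1.02) = 1.00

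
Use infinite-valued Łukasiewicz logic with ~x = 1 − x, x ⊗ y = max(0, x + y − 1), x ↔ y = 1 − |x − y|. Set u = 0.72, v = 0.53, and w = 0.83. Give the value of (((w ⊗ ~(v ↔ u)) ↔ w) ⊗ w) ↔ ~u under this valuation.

0.74

v ↔ u = 1 − |0.53 − 0.72| = 1 − 0.19 = 0.81
~(v ↔ u) = 1 − 0.81 = 0.19
w ⊗ ~(v ↔ u) = max(0, 0.83 + 0.19 − 1) = max(0, 0.02) = 0.02
(w ⊗ ~(v ↔ u)) ↔ w = 1 − |0.02 − 0.83| = 1 − 0.81 = 0.19
((w ⊗ ~(v ↔ u)) ↔ w) ⊗ w = max(0, 0.19 + 0.83 − 1) = max(0, 0.02) = 0.02
~u = 1 − 0.72 = 0.28
(((w ⊗ ~(v ↔ u)) ↔ w) ⊗ w) ↔ ~u = 1 − |0.02 − 0.28| = 1 − 0.26 = 0.74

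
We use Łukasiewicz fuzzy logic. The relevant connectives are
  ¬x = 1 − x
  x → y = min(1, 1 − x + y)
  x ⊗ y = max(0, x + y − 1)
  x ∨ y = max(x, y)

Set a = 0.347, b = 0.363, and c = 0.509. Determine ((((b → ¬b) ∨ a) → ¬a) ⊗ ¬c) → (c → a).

¬b = 1 − 0.363 = 0.637
b → ¬b = min(1, 1 − 0.363 + 0.637) = min(1, 1.274) = 1.000
(b → ¬b) ∨ a = max(1.000, 0.347) = 1.000
¬a = 1 − 0.347 = 0.653
((b → ¬b) ∨ a) → ¬a = min(1, 1 − 1.000 + 0.653) = min(1, 0.653) = 0.653
¬c = 1 − 0.509 = 0.491
(((b → ¬b) ∨ a) → ¬a) ⊗ ¬c = max(0, 0.653 + 0.491 − 1) = max(0, 0.144) = 0.144
c → a = min(1, 1 − 0.509 + 0.347) = min(1, 0.838) = 0.838
((((b → ¬b) ∨ a) → ¬a) ⊗ ¬c) → (c → a) = min(1, 1 − 0.144 + 0.838) = min(1, 1.694) = 1.000

1.000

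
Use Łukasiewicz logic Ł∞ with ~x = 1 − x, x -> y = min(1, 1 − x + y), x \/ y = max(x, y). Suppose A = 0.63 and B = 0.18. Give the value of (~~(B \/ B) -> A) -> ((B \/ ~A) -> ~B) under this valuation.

B \/ B = max(0.18, 0.18) = 0.18
~(B \/ B) = 1 − 0.18 = 0.82
~~(B \/ B) = 1 − 0.82 = 0.18
~~(B \/ B) -> A = min(1, 1 − 0.18 + 0.63) = min(1, 1.45) = 1.00
~A = 1 − 0.63 = 0.37
B \/ ~A = max(0.18, 0.37) = 0.37
~B = 1 − 0.18 = 0.82
(B \/ ~A) -> ~B = min(1, 1 − 0.37 + 0.82) = min(1, 1.45) = 1.00
(~~(B \/ B) -> A) -> ((B \/ ~A) -> ~B) = min(1, 1 − 1.00 + 1.00) = min(1, 1.00) = 1.00

1.00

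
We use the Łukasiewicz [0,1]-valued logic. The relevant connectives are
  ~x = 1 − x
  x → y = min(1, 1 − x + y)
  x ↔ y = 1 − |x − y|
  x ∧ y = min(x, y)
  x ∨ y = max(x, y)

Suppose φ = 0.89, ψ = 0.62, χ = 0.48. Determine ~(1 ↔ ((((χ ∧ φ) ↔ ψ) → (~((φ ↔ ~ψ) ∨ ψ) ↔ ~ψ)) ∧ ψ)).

χ ∧ φ = min(0.48, 0.89) = 0.48
(χ ∧ φ) ↔ ψ = 1 − |0.48 − 0.62| = 1 − 0.14 = 0.86
~ψ = 1 − 0.62 = 0.38
φ ↔ ~ψ = 1 − |0.89 − 0.38| = 1 − 0.51 = 0.49
(φ ↔ ~ψ) ∨ ψ = max(0.49, 0.62) = 0.62
~((φ ↔ ~ψ) ∨ ψ) = 1 − 0.62 = 0.38
~((φ ↔ ~ψ) ∨ ψ) ↔ ~ψ = 1 − |0.38 − 0.38| = 1 − 0.00 = 1.00
((χ ∧ φ) ↔ ψ) → (~((φ ↔ ~ψ) ∨ ψ) ↔ ~ψ) = min(1, 1 − 0.86 + 1.00) = min(1, 1.14) = 1.00
(((χ ∧ φ) ↔ ψ) → (~((φ ↔ ~ψ) ∨ ψ) ↔ ~ψ)) ∧ ψ = min(1.00, 0.62) = 0.62
1 ↔ ((((χ ∧ φ) ↔ ψ) → (~((φ ↔ ~ψ) ∨ ψ) ↔ ~ψ)) ∧ ψ) = 1 − |1.00 − 0.62| = 1 − 0.38 = 0.62
~(1 ↔ ((((χ ∧ φ) ↔ ψ) → (~((φ ↔ ~ψ) ∨ ψ) ↔ ~ψ)) ∧ ψ)) = 1 − 0.62 = 0.38

0.38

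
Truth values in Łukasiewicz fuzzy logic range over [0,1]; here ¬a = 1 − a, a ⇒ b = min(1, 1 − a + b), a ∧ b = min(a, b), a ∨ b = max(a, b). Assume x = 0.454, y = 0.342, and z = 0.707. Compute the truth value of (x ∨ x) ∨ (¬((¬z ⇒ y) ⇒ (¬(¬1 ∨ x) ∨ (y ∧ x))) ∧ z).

0.454

x ∨ x = max(0.454, 0.454) = 0.454
¬z = 1 − 0.707 = 0.293
¬z ⇒ y = min(1, 1 − 0.293 + 0.342) = min(1, 1.049) = 1.000
¬1 = 1 − 1.000 = 0.000
¬1 ∨ x = max(0.000, 0.454) = 0.454
¬(¬1 ∨ x) = 1 − 0.454 = 0.546
y ∧ x = min(0.342, 0.454) = 0.342
¬(¬1 ∨ x) ∨ (y ∧ x) = max(0.546, 0.342) = 0.546
(¬z ⇒ y) ⇒ (¬(¬1 ∨ x) ∨ (y ∧ x)) = min(1, 1 − 1.000 + 0.546) = min(1, 0.546) = 0.546
¬((¬z ⇒ y) ⇒ (¬(¬1 ∨ x) ∨ (y ∧ x))) = 1 − 0.546 = 0.454
¬((¬z ⇒ y) ⇒ (¬(¬1 ∨ x) ∨ (y ∧ x))) ∧ z = min(0.454, 0.707) = 0.454
(x ∨ x) ∨ (¬((¬z ⇒ y) ⇒ (¬(¬1 ∨ x) ∨ (y ∧ x))) ∧ z) = max(0.454, 0.454) = 0.454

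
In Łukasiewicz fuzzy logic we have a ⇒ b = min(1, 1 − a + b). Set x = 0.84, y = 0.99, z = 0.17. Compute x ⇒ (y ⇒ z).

0.34

y ⇒ z = min(1, 1 − 0.99 + 0.17) = min(1, 0.18) = 0.18
x ⇒ (y ⇒ z) = min(1, 1 − 0.84 + 0.18) = min(1, 0.34) = 0.34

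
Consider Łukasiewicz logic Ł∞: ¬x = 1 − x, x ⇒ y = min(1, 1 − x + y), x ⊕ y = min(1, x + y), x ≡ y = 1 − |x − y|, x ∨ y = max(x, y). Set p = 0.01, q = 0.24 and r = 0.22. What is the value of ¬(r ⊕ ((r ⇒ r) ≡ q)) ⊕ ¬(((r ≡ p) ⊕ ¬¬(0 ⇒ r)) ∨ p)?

r ⇒ r = min(1, 1 − 0.22 + 0.22) = min(1, 1.00) = 1.00
(r ⇒ r) ≡ q = 1 − |1.00 − 0.24| = 1 − 0.76 = 0.24
r ⊕ ((r ⇒ r) ≡ q) = min(1, 0.22 + 0.24) = min(1, 0.46) = 0.46
¬(r ⊕ ((r ⇒ r) ≡ q)) = 1 − 0.46 = 0.54
r ≡ p = 1 − |0.22 − 0.01| = 1 − 0.21 = 0.79
0 ⇒ r = min(1, 1 − 0.00 + 0.22) = min(1, 1.22) = 1.00
¬(0 ⇒ r) = 1 − 1.00 = 0.00
¬¬(0 ⇒ r) = 1 − 0.00 = 1.00
(r ≡ p) ⊕ ¬¬(0 ⇒ r) = min(1, 0.79 + 1.00) = min(1, 1.79) = 1.00
((r ≡ p) ⊕ ¬¬(0 ⇒ r)) ∨ p = max(1.00, 0.01) = 1.00
¬(((r ≡ p) ⊕ ¬¬(0 ⇒ r)) ∨ p) = 1 − 1.00 = 0.00
¬(r ⊕ ((r ⇒ r) ≡ q)) ⊕ ¬(((r ≡ p) ⊕ ¬¬(0 ⇒ r)) ∨ p) = min(1, 0.54 + 0.00) = min(1, 0.54) = 0.54

0.54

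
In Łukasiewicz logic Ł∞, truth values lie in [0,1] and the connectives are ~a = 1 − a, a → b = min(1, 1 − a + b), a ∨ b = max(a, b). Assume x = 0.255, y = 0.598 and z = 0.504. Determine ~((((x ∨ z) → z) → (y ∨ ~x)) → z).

0.241

x ∨ z = max(0.255, 0.504) = 0.504
(x ∨ z) → z = min(1, 1 − 0.504 + 0.504) = min(1, 1.000) = 1.000
~x = 1 − 0.255 = 0.745
y ∨ ~x = max(0.598, 0.745) = 0.745
((x ∨ z) → z) → (y ∨ ~x) = min(1, 1 − 1.000 + 0.745) = min(1, 0.745) = 0.745
(((x ∨ z) → z) → (y ∨ ~x)) → z = min(1, 1 − 0.745 + 0.504) = min(1, 0.759) = 0.759
~((((x ∨ z) → z) → (y ∨ ~x)) → z) = 1 − 0.759 = 0.241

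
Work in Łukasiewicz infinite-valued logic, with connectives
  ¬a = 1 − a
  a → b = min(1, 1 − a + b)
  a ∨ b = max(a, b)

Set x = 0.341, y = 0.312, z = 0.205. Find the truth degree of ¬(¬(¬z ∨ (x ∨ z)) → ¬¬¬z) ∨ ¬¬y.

¬z = 1 − 0.205 = 0.795
x ∨ z = max(0.341, 0.205) = 0.341
¬z ∨ (x ∨ z) = max(0.795, 0.341) = 0.795
¬(¬z ∨ (x ∨ z)) = 1 − 0.795 = 0.205
¬¬z = 1 − 0.795 = 0.205
¬¬¬z = 1 − 0.205 = 0.795
¬(¬z ∨ (x ∨ z)) → ¬¬¬z = min(1, 1 − 0.205 + 0.795) = min(1, 1.590) = 1.000
¬(¬(¬z ∨ (x ∨ z)) → ¬¬¬z) = 1 − 1.000 = 0.000
¬y = 1 − 0.312 = 0.688
¬¬y = 1 − 0.688 = 0.312
¬(¬(¬z ∨ (x ∨ z)) → ¬¬¬z) ∨ ¬¬y = max(0.000, 0.312) = 0.312

0.312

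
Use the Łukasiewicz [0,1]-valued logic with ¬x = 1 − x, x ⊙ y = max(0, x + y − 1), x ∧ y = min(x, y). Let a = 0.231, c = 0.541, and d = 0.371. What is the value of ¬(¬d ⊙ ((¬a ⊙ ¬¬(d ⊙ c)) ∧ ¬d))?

¬d = 1 − 0.371 = 0.629
¬a = 1 − 0.231 = 0.769
d ⊙ c = max(0, 0.371 + 0.541 − 1) = max(0, -0.088) = 0.000
¬(d ⊙ c) = 1 − 0.000 = 1.000
¬¬(d ⊙ c) = 1 − 1.000 = 0.000
¬a ⊙ ¬¬(d ⊙ c) = max(0, 0.769 + 0.000 − 1) = max(0, -0.231) = 0.000
(¬a ⊙ ¬¬(d ⊙ c)) ∧ ¬d = min(0.000, 0.629) = 0.000
¬d ⊙ ((¬a ⊙ ¬¬(d ⊙ c)) ∧ ¬d) = max(0, 0.629 + 0.000 − 1) = max(0, -0.371) = 0.000
¬(¬d ⊙ ((¬a ⊙ ¬¬(d ⊙ c)) ∧ ¬d)) = 1 − 0.000 = 1.000

1.000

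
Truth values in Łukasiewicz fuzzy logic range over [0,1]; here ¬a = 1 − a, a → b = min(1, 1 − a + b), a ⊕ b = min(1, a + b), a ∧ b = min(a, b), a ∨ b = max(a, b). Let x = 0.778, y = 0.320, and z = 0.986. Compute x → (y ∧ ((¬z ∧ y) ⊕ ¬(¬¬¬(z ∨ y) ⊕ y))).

¬z = 1 − 0.986 = 0.014
¬z ∧ y = min(0.014, 0.320) = 0.014
z ∨ y = max(0.986, 0.320) = 0.986
¬(z ∨ y) = 1 − 0.986 = 0.014
¬¬(z ∨ y) = 1 − 0.014 = 0.986
¬¬¬(z ∨ y) = 1 − 0.986 = 0.014
¬¬¬(z ∨ y) ⊕ y = min(1, 0.014 + 0.320) = min(1, 0.334) = 0.334
¬(¬¬¬(z ∨ y) ⊕ y) = 1 − 0.334 = 0.666
(¬z ∧ y) ⊕ ¬(¬¬¬(z ∨ y) ⊕ y) = min(1, 0.014 + 0.666) = min(1, 0.680) = 0.680
y ∧ ((¬z ∧ y) ⊕ ¬(¬¬¬(z ∨ y) ⊕ y)) = min(0.320, 0.680) = 0.320
x → (y ∧ ((¬z ∧ y) ⊕ ¬(¬¬¬(z ∨ y) ⊕ y))) = min(1, 1 − 0.778 + 0.320) = min(1, 0.542) = 0.542

0.542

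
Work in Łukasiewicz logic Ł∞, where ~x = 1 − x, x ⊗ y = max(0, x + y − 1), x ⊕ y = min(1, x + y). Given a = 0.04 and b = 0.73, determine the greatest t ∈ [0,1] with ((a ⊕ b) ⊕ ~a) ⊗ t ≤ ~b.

0.27

a ⊕ b = min(1, 0.04 + 0.73) = min(1, 0.77) = 0.77
~a = 1 − 0.04 = 0.96
(a ⊕ b) ⊕ ~a = min(1, 0.77 + 0.96) = min(1, 1.73) = 1.00
So the left factor is (a ⊕ b) ⊕ ~a = 1.00.
~b = 1 − 0.73 = 0.27
So the right-hand bound is ~b = 0.27.
The residuum of the Łukasiewicz t-norm gives the supremum: min(1, 1 − 1.00 + 0.27).
1 − 1.00 + 0.27 = 0.27, so t = min(1, 0.27) = 0.27.
Check: 1.00 ⊗ 0.27 = max(0, 0.27) = 0.27 ≤ 0.27.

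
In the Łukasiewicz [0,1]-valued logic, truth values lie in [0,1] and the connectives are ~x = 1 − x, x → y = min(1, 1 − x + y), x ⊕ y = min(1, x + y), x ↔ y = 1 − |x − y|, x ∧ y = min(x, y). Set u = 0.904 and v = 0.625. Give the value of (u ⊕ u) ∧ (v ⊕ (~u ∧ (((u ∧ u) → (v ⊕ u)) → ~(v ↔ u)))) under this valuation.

u ⊕ u = min(1, 0.904 + 0.904) = min(1, 1.808) = 1.000
~u = 1 − 0.904 = 0.096
u ∧ u = min(0.904, 0.904) = 0.904
v ⊕ u = min(1, 0.625 + 0.904) = min(1, 1.529) = 1.000
(u ∧ u) → (v ⊕ u) = min(1, 1 − 0.904 + 1.000) = min(1, 1.096) = 1.000
v ↔ u = 1 − |0.625 − 0.904| = 1 − 0.279 = 0.721
~(v ↔ u) = 1 − 0.721 = 0.279
((u ∧ u) → (v ⊕ u)) → ~(v ↔ u) = min(1, 1 − 1.000 + 0.279) = min(1, 0.279) = 0.279
~u ∧ (((u ∧ u) → (v ⊕ u)) → ~(v ↔ u)) = min(0.096, 0.279) = 0.096
v ⊕ (~u ∧ (((u ∧ u) → (v ⊕ u)) → ~(v ↔ u))) = min(1, 0.625 + 0.096) = min(1, 0.721) = 0.721
(u ⊕ u) ∧ (v ⊕ (~u ∧ (((u ∧ u) → (v ⊕ u)) → ~(v ↔ u)))) = min(1.000, 0.721) = 0.721

0.721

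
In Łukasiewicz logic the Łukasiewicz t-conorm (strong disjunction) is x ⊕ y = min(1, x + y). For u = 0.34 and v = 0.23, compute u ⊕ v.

u ⊕ v = min(1, 0.34 + 0.23) = min(1, 0.57) = 0.57
For comparison, the Gödel t-conorm max(x, y) would give 0.34.

0.57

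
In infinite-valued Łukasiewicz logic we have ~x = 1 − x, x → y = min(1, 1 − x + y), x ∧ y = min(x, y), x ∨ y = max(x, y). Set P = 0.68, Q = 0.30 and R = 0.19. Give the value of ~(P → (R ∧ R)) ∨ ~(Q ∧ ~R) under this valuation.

0.70

R ∧ R = min(0.19, 0.19) = 0.19
P → (R ∧ R) = min(1, 1 − 0.68 + 0.19) = min(1, 0.51) = 0.51
~(P → (R ∧ R)) = 1 − 0.51 = 0.49
~R = 1 − 0.19 = 0.81
Q ∧ ~R = min(0.30, 0.81) = 0.30
~(Q ∧ ~R) = 1 − 0.30 = 0.70
~(P → (R ∧ R)) ∨ ~(Q ∧ ~R) = max(0.49, 0.70) = 0.70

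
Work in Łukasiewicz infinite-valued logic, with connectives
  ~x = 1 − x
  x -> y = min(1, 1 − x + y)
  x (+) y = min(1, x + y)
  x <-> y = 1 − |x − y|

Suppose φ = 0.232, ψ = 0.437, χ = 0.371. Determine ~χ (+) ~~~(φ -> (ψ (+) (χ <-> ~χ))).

0.629

~χ = 1 − 0.371 = 0.629
χ <-> ~χ = 1 − |0.371 − 0.629| = 1 − 0.258 = 0.742
ψ (+) (χ <-> ~χ) = min(1, 0.437 + 0.742) = min(1, 1.179) = 1.000
φ -> (ψ (+) (χ <-> ~χ)) = min(1, 1 − 0.232 + 1.000) = min(1, 1.768) = 1.000
~(φ -> (ψ (+) (χ <-> ~χ))) = 1 − 1.000 = 0.000
~~(φ -> (ψ (+) (χ <-> ~χ))) = 1 − 0.000 = 1.000
~~~(φ -> (ψ (+) (χ <-> ~χ))) = 1 − 1.000 = 0.000
~χ (+) ~~~(φ -> (ψ (+) (χ <-> ~χ))) = min(1, 0.629 + 0.000) = min(1, 0.629) = 0.629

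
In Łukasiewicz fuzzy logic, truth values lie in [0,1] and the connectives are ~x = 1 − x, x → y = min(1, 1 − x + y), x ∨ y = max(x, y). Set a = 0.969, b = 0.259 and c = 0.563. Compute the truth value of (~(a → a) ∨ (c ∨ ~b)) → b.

0.518

a → a = min(1, 1 − 0.969 + 0.969) = min(1, 1.000) = 1.000
~(a → a) = 1 − 1.000 = 0.000
~b = 1 − 0.259 = 0.741
c ∨ ~b = max(0.563, 0.741) = 0.741
~(a → a) ∨ (c ∨ ~b) = max(0.000, 0.741) = 0.741
(~(a → a) ∨ (c ∨ ~b)) → b = min(1, 1 − 0.741 + 0.259) = min(1, 0.518) = 0.518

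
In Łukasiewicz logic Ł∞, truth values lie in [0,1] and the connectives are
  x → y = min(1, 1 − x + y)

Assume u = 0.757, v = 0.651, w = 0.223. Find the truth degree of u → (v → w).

0.815

v → w = min(1, 1 − 0.651 + 0.223) = min(1, 0.572) = 0.572
u → (v → w) = min(1, 1 − 0.757 + 0.572) = min(1, 0.815) = 0.815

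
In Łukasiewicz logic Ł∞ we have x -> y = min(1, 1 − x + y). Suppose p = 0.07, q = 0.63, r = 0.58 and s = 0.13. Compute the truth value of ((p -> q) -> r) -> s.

p -> q = min(1, 1 − 0.07 + 0.63) = min(1, 1.56) = 1.00
(p -> q) -> r = min(1, 1 − 1.00 + 0.58) = min(1, 0.58) = 0.58
((p -> q) -> r) -> s = min(1, 1 − 0.58 + 0.13) = min(1, 0.55) = 0.55

0.55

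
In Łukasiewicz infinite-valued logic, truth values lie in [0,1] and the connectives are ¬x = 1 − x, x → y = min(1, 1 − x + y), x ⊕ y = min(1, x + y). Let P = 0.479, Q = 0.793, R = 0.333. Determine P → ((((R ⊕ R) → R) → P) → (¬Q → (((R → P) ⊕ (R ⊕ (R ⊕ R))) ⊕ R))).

1.000

R ⊕ R = min(1, 0.333 + 0.333) = min(1, 0.666) = 0.666
(R ⊕ R) → R = min(1, 1 − 0.666 + 0.333) = min(1, 0.667) = 0.667
((R ⊕ R) → R) → P = min(1, 1 − 0.667 + 0.479) = min(1, 0.812) = 0.812
¬Q = 1 − 0.793 = 0.207
R → P = min(1, 1 − 0.333 + 0.479) = min(1, 1.146) = 1.000
R ⊕ (R ⊕ R) = min(1, 0.333 + 0.666) = min(1, 0.999) = 0.999
(R → P) ⊕ (R ⊕ (R ⊕ R)) = min(1, 1.000 + 0.999) = min(1, 1.999) = 1.000
((R → P) ⊕ (R ⊕ (R ⊕ R))) ⊕ R = min(1, 1.000 + 0.333) = min(1, 1.333) = 1.000
¬Q → (((R → P) ⊕ (R ⊕ (R ⊕ R))) ⊕ R) = min(1, 1 − 0.207 + 1.000) = min(1, 1.793) = 1.000
(((R ⊕ R) → R) → P) → (¬Q → (((R → P) ⊕ (R ⊕ (R ⊕ R))) ⊕ R)) = min(1, 1 − 0.812 + 1.000) = min(1, 1.188) = 1.000
P → ((((R ⊕ R) → R) → P) → (¬Q → (((R → P) ⊕ (R ⊕ (R ⊕ R))) ⊕ R))) = min(1, 1 − 0.479 + 1.000) = min(1, 1.521) = 1.000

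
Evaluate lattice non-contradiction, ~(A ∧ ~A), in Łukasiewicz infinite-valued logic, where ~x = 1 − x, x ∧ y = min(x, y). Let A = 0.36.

~A = 1 − 0.36 = 0.64
A ∧ ~A = min(0.36, 0.64) = 0.36
~(A ∧ ~A) = 1 − 0.36 = 0.64
(The value 0.64 < 1 shows this instance is not satisfied; not a Ł∞-tautology — its value is 1 − min(a, 1−a).)

0.64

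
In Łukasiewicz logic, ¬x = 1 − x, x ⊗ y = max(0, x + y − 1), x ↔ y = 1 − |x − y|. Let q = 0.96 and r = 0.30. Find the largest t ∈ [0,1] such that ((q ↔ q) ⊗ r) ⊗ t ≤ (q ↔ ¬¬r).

q ↔ q = 1 − |0.96 − 0.96| = 1 − 0.00 = 1.00
(q ↔ q) ⊗ r = max(0, 1.00 + 0.30 − 1) = max(0, 0.30) = 0.30
So the left factor is (q ↔ q) ⊗ r = 0.30.
¬r = 1 − 0.30 = 0.70
¬¬r = 1 − 0.70 = 0.30
q ↔ ¬¬r = 1 − |0.96 − 0.30| = 1 − 0.66 = 0.34
So the right-hand bound is q ↔ ¬¬r = 0.34.
The residuum of the Łukasiewicz t-norm gives the supremum: min(1, 1 − 0.30 + 0.34).
1 − 0.30 + 0.34 = 1.04, so t = min(1, 1.04) = 1.00.
Check: 0.30 ⊗ 1.00 = max(0, 0.30) = 0.30 ≤ 0.34.

1.00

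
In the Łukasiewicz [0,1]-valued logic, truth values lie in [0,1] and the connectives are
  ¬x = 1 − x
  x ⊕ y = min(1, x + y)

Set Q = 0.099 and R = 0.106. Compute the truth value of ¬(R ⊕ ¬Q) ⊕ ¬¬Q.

¬Q = 1 − 0.099 = 0.901
R ⊕ ¬Q = min(1, 0.106 + 0.901) = min(1, 1.007) = 1.000
¬(R ⊕ ¬Q) = 1 − 1.000 = 0.000
¬¬Q = 1 − 0.901 = 0.099
¬(R ⊕ ¬Q) ⊕ ¬¬Q = min(1, 0.000 + 0.099) = min(1, 0.099) = 0.099

0.099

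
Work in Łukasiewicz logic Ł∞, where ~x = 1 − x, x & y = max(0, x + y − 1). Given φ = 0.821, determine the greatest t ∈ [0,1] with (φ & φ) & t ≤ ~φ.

φ & φ = max(0, 0.821 + 0.821 − 1) = max(0, 0.642) = 0.642
So the left factor is φ & φ = 0.642.
~φ = 1 − 0.821 = 0.179
So the right-hand bound is ~φ = 0.179.
The residuum of the Łukasiewicz t-norm gives the supremum: min(1, 1 − 0.642 + 0.179).
1 − 0.642 + 0.179 = 0.537, so t = min(1, 0.537) = 0.537.
Check: 0.642 & 0.537 = max(0, 0.179) = 0.179 ≤ 0.179.

0.537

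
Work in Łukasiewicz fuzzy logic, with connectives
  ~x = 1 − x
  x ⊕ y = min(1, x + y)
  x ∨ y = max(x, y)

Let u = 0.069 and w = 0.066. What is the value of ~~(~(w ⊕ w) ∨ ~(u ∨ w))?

w ⊕ w = min(1, 0.066 + 0.066) = min(1, 0.132) = 0.132
~(w ⊕ w) = 1 − 0.132 = 0.868
u ∨ w = max(0.069, 0.066) = 0.069
~(u ∨ w) = 1 − 0.069 = 0.931
~(w ⊕ w) ∨ ~(u ∨ w) = max(0.868, 0.931) = 0.931
~(~(w ⊕ w) ∨ ~(u ∨ w)) = 1 − 0.931 = 0.069
~~(~(w ⊕ w) ∨ ~(u ∨ w)) = 1 − 0.069 = 0.931

0.931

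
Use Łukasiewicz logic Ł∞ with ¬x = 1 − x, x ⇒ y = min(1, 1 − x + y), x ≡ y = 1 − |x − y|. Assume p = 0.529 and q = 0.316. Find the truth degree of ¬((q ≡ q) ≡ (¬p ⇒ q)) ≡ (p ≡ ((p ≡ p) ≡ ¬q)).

0.310

q ≡ q = 1 − |0.316 − 0.316| = 1 − 0.000 = 1.000
¬p = 1 − 0.529 = 0.471
¬p ⇒ q = min(1, 1 − 0.471 + 0.316) = min(1, 0.845) = 0.845
(q ≡ q) ≡ (¬p ⇒ q) = 1 − |1.000 − 0.845| = 1 − 0.155 = 0.845
¬((q ≡ q) ≡ (¬p ⇒ q)) = 1 − 0.845 = 0.155
p ≡ p = 1 − |0.529 − 0.529| = 1 − 0.000 = 1.000
¬q = 1 − 0.316 = 0.684
(p ≡ p) ≡ ¬q = 1 − |1.000 − 0.684| = 1 − 0.316 = 0.684
p ≡ ((p ≡ p) ≡ ¬q) = 1 − |0.529 − 0.684| = 1 − 0.155 = 0.845
¬((q ≡ q) ≡ (¬p ⇒ q)) ≡ (p ≡ ((p ≡ p) ≡ ¬q)) = 1 − |0.155 − 0.845| = 1 − 0.690 = 0.310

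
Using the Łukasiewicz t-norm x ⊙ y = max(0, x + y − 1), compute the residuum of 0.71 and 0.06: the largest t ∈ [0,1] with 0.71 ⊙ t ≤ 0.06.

0.35

The residuum of the Łukasiewicz t-norm gives the supremum: min(1, 1 − 0.71 + 0.06).
1 − 0.71 + 0.06 = 0.35, so t = min(1, 0.35) = 0.35.
Check: 0.71 ⊙ 0.35 = max(0, 0.06) = 0.06 ≤ 0.06.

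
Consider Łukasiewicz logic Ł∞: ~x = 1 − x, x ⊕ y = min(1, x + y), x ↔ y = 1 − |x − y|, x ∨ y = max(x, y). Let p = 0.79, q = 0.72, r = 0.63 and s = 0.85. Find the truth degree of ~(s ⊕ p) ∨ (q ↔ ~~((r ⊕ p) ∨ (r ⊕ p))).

0.72

s ⊕ p = min(1, 0.85 + 0.79) = min(1, 1.64) = 1.00
~(s ⊕ p) = 1 − 1.00 = 0.00
r ⊕ p = min(1, 0.63 + 0.79) = min(1, 1.42) = 1.00
(r ⊕ p) ∨ (r ⊕ p) = max(1.00, 1.00) = 1.00
~((r ⊕ p) ∨ (r ⊕ p)) = 1 − 1.00 = 0.00
~~((r ⊕ p) ∨ (r ⊕ p)) = 1 − 0.00 = 1.00
q ↔ ~~((r ⊕ p) ∨ (r ⊕ p)) = 1 − |0.72 − 1.00| = 1 − 0.28 = 0.72
~(s ⊕ p) ∨ (q ↔ ~~((r ⊕ p) ∨ (r ⊕ p))) = max(0.00, 0.72) = 0.72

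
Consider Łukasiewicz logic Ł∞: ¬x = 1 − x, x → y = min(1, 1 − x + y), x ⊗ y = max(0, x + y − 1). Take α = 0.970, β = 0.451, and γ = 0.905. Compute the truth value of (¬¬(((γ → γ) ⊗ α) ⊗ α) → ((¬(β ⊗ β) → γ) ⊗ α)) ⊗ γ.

γ → γ = min(1, 1 − 0.905 + 0.905) = min(1, 1.000) = 1.000
(γ → γ) ⊗ α = max(0, 1.000 + 0.970 − 1) = max(0, 0.970) = 0.970
((γ → γ) ⊗ α) ⊗ α = max(0, 0.970 + 0.970 − 1) = max(0, 0.940) = 0.940
¬(((γ → γ) ⊗ α) ⊗ α) = 1 − 0.940 = 0.060
¬¬(((γ → γ) ⊗ α) ⊗ α) = 1 − 0.060 = 0.940
β ⊗ β = max(0, 0.451 + 0.451 − 1) = max(0, -0.098) = 0.000
¬(β ⊗ β) = 1 − 0.000 = 1.000
¬(β ⊗ β) → γ = min(1, 1 − 1.000 + 0.905) = min(1, 0.905) = 0.905
(¬(β ⊗ β) → γ) ⊗ α = max(0, 0.905 + 0.970 − 1) = max(0, 0.875) = 0.875
¬¬(((γ → γ) ⊗ α) ⊗ α) → ((¬(β ⊗ β) → γ) ⊗ α) = min(1, 1 − 0.940 + 0.875) = min(1, 0.935) = 0.935
(¬¬(((γ → γ) ⊗ α) ⊗ α) → ((¬(β ⊗ β) → γ) ⊗ α)) ⊗ γ = max(0, 0.935 + 0.905 − 1) = max(0, 0.840) = 0.840

0.840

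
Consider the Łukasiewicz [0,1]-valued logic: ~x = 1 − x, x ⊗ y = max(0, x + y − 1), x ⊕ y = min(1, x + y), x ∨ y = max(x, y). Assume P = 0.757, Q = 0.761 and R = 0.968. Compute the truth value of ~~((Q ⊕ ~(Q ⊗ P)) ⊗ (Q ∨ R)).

0.968

Q ⊗ P = max(0, 0.761 + 0.757 − 1) = max(0, 0.518) = 0.518
~(Q ⊗ P) = 1 − 0.518 = 0.482
Q ⊕ ~(Q ⊗ P) = min(1, 0.761 + 0.482) = min(1, 1.243) = 1.000
Q ∨ R = max(0.761, 0.968) = 0.968
(Q ⊕ ~(Q ⊗ P)) ⊗ (Q ∨ R) = max(0, 1.000 + 0.968 − 1) = max(0, 0.968) = 0.968
~((Q ⊕ ~(Q ⊗ P)) ⊗ (Q ∨ R)) = 1 − 0.968 = 0.032
~~((Q ⊕ ~(Q ⊗ P)) ⊗ (Q ∨ R)) = 1 − 0.032 = 0.968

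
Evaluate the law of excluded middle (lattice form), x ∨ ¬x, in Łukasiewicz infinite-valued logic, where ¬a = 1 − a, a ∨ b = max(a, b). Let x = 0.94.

0.94

¬x = 1 − 0.94 = 0.06
x ∨ ¬x = max(0.94, 0.06) = 0.94
(The value 0.94 < 1 shows this instance is not satisfied; not a Ł∞-tautology — its value is max(a, 1−a).)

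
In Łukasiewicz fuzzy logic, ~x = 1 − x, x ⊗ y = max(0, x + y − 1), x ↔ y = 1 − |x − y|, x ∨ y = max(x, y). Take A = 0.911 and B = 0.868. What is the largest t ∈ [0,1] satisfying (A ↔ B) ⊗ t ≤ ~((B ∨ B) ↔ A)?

0.086

A ↔ B = 1 − |0.911 − 0.868| = 1 − 0.043 = 0.957
So the left factor is A ↔ B = 0.957.
B ∨ B = max(0.868, 0.868) = 0.868
(B ∨ B) ↔ A = 1 − |0.868 − 0.911| = 1 − 0.043 = 0.957
~((B ∨ B) ↔ A) = 1 − 0.957 = 0.043
So the right-hand bound is ~((B ∨ B) ↔ A) = 0.043.
The residuum of the Łukasiewicz t-norm gives the supremum: min(1, 1 − 0.957 + 0.043).
1 − 0.957 + 0.043 = 0.086, so t = min(1, 0.086) = 0.086.
Check: 0.957 ⊗ 0.086 = max(0, 0.043) = 0.043 ≤ 0.043.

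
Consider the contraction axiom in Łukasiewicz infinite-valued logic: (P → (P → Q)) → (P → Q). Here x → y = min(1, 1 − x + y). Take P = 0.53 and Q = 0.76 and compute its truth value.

1.00

P → Q = min(1, 1 − 0.53 + 0.76) = min(1, 1.23) = 1.00
P → (P → Q) = min(1, 1 − 0.53 + 1.00) = min(1, 1.47) = 1.00
(P → (P → Q)) → (P → Q) = min(1, 1 − 1.00 + 1.00) = min(1, 1.00) = 1.00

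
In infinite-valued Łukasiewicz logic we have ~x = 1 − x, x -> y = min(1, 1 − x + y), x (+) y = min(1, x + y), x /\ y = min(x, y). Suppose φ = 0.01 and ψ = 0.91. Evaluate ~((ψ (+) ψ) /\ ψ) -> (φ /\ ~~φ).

ψ (+) ψ = min(1, 0.91 + 0.91) = min(1, 1.82) = 1.00
(ψ (+) ψ) /\ ψ = min(1.00, 0.91) = 0.91
~((ψ (+) ψ) /\ ψ) = 1 − 0.91 = 0.09
~φ = 1 − 0.01 = 0.99
~~φ = 1 − 0.99 = 0.01
φ /\ ~~φ = min(0.01, 0.01) = 0.01
~((ψ (+) ψ) /\ ψ) -> (φ /\ ~~φ) = min(1, 1 − 0.09 + 0.01) = min(1, 0.92) = 0.92

0.92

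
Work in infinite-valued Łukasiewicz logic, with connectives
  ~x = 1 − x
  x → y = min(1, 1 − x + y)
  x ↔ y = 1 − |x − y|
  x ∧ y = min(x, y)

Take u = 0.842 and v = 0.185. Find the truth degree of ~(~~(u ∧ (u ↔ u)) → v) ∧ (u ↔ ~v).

u ↔ u = 1 − |0.842 − 0.842| = 1 − 0.000 = 1.000
u ∧ (u ↔ u) = min(0.842, 1.000) = 0.842
~(u ∧ (u ↔ u)) = 1 − 0.842 = 0.158
~~(u ∧ (u ↔ u)) = 1 − 0.158 = 0.842
~~(u ∧ (u ↔ u)) → v = min(1, 1 − 0.842 + 0.185) = min(1, 0.343) = 0.343
~(~~(u ∧ (u ↔ u)) → v) = 1 − 0.343 = 0.657
~v = 1 − 0.185 = 0.815
u ↔ ~v = 1 − |0.842 − 0.815| = 1 − 0.027 = 0.973
~(~~(u ∧ (u ↔ u)) → v) ∧ (u ↔ ~v) = min(0.657, 0.973) = 0.657

0.657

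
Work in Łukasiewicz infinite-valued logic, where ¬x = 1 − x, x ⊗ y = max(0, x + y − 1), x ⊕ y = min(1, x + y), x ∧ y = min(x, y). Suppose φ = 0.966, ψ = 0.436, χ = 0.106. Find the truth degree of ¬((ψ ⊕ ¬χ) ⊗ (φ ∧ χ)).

¬χ = 1 − 0.106 = 0.894
ψ ⊕ ¬χ = min(1, 0.436 + 0.894) = min(1, 1.330) = 1.000
φ ∧ χ = min(0.966, 0.106) = 0.106
(ψ ⊕ ¬χ) ⊗ (φ ∧ χ) = max(0, 1.000 + 0.106 − 1) = max(0, 0.106) = 0.106
¬((ψ ⊕ ¬χ) ⊗ (φ ∧ χ)) = 1 − 0.106 = 0.894

0.894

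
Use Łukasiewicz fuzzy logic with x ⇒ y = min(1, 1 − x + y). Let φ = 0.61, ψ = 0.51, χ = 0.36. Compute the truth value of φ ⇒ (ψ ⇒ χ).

ψ ⇒ χ = min(1, 1 − 0.51 + 0.36) = min(1, 0.85) = 0.85
φ ⇒ (ψ ⇒ χ) = min(1, 1 − 0.61 + 0.85) = min(1, 1.24) = 1.00

1.00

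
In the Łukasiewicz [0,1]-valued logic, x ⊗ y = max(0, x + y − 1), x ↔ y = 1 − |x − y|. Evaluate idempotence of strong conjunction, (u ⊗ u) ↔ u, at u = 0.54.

0.54

u ⊗ u = max(0, 0.54 + 0.54 − 1) = max(0, 0.08) = 0.08
(u ⊗ u) ↔ u = 1 − |0.08 − 0.54| = 1 − 0.46 = 0.54
(The value 0.54 < 1 shows this instance is not satisfied; fails in Ł∞ since a ⊗ a = max(0, 2a−1) ≠ a in general.)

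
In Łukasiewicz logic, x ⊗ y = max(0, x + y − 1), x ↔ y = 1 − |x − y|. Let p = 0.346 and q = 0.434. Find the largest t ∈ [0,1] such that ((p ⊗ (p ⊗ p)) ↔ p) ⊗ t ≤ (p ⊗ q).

p ⊗ p = max(0, 0.346 + 0.346 − 1) = max(0, -0.308) = 0.000
p ⊗ (p ⊗ p) = max(0, 0.346 + 0.000 − 1) = max(0, -0.654) = 0.000
(p ⊗ (p ⊗ p)) ↔ p = 1 − |0.000 − 0.346| = 1 − 0.346 = 0.654
So the left factor is (p ⊗ (p ⊗ p)) ↔ p = 0.654.
p ⊗ q = max(0, 0.346 + 0.434 − 1) = max(0, -0.220) = 0.000
So the right-hand bound is p ⊗ q = 0.000.
The residuum of the Łukasiewicz t-norm gives the supremum: min(1, 1 − 0.654 + 0.000).
1 − 0.654 + 0.000 = 0.346, so t = min(1, 0.346) = 0.346.
Check: 0.654 ⊗ 0.346 = max(0, 0.000) = 0.000 ≤ 0.000.

0.346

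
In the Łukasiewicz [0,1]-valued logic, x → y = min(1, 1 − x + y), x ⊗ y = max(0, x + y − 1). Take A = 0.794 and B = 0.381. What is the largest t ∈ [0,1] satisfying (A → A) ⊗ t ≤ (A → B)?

A → A = min(1, 1 − 0.794 + 0.794) = min(1, 1.000) = 1.000
So the left factor is A → A = 1.000.
A → B = min(1, 1 − 0.794 + 0.381) = min(1, 0.587) = 0.587
So the right-hand bound is A → B = 0.587.
The residuum of the Łukasiewicz t-norm gives the supremum: min(1, 1 − 1.000 + 0.587).
1 − 1.000 + 0.587 = 0.587, so t = min(1, 0.587) = 0.587.
Check: 1.000 ⊗ 0.587 = max(0, 0.587) = 0.587 ≤ 0.587.

0.587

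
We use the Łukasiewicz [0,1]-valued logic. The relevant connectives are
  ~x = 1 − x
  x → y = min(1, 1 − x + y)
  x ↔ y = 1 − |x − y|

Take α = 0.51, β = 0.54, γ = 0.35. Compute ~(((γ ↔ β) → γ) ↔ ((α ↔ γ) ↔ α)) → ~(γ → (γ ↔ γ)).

γ ↔ β = 1 − |0.35 − 0.54| = 1 − 0.19 = 0.81
(γ ↔ β) → γ = min(1, 1 − 0.81 + 0.35) = min(1, 0.54) = 0.54
α ↔ γ = 1 − |0.51 − 0.35| = 1 − 0.16 = 0.84
(α ↔ γ) ↔ α = 1 − |0.84 − 0.51| = 1 − 0.33 = 0.67
((γ ↔ β) → γ) ↔ ((α ↔ γ) ↔ α) = 1 − |0.54 − 0.67| = 1 − 0.13 = 0.87
~(((γ ↔ β) → γ) ↔ ((α ↔ γ) ↔ α)) = 1 − 0.87 = 0.13
γ ↔ γ = 1 − |0.35 − 0.35| = 1 − 0.00 = 1.00
γ → (γ ↔ γ) = min(1, 1 − 0.35 + 1.00) = min(1, 1.65) = 1.00
~(γ → (γ ↔ γ)) = 1 − 1.00 = 0.00
~(((γ ↔ β) → γ) ↔ ((α ↔ γ) ↔ α)) → ~(γ → (γ ↔ γ)) = min(1, 1 − 0.13 + 0.00) = min(1, 0.87) = 0.87

0.87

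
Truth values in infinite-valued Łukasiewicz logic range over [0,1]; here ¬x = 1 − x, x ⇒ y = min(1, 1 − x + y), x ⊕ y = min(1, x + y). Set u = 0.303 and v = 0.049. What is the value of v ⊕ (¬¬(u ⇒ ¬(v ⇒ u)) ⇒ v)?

v ⇒ u = min(1, 1 − 0.049 + 0.303) = min(1, 1.254) = 1.000
¬(v ⇒ u) = 1 − 1.000 = 0.000
u ⇒ ¬(v ⇒ u) = min(1, 1 − 0.303 + 0.000) = min(1, 0.697) = 0.697
¬(u ⇒ ¬(v ⇒ u)) = 1 − 0.697 = 0.303
¬¬(u ⇒ ¬(v ⇒ u)) = 1 − 0.303 = 0.697
¬¬(u ⇒ ¬(v ⇒ u)) ⇒ v = min(1, 1 − 0.697 + 0.049) = min(1, 0.352) = 0.352
v ⊕ (¬¬(u ⇒ ¬(v ⇒ u)) ⇒ v) = min(1, 0.049 + 0.352) = min(1, 0.401) = 0.401

0.401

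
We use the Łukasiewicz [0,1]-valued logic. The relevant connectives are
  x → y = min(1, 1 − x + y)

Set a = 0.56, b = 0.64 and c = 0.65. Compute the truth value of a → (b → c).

1.00

b → c = min(1, 1 − 0.64 + 0.65) = min(1, 1.01) = 1.00
a → (b → c) = min(1, 1 − 0.56 + 1.00) = min(1, 1.44) = 1.00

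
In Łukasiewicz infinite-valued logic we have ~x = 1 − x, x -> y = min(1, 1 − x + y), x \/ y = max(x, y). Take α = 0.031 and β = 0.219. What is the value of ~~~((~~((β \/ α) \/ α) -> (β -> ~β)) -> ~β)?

β \/ α = max(0.219, 0.031) = 0.219
(β \/ α) \/ α = max(0.219, 0.031) = 0.219
~((β \/ α) \/ α) = 1 − 0.219 = 0.781
~~((β \/ α) \/ α) = 1 − 0.781 = 0.219
~β = 1 − 0.219 = 0.781
β -> ~β = min(1, 1 − 0.219 + 0.781) = min(1, 1.562) = 1.000
~~((β \/ α) \/ α) -> (β -> ~β) = min(1, 1 − 0.219 + 1.000) = min(1, 1.781) = 1.000
(~~((β \/ α) \/ α) -> (β -> ~β)) -> ~β = min(1, 1 − 1.000 + 0.781) = min(1, 0.781) = 0.781
~((~~((β \/ α) \/ α) -> (β -> ~β)) -> ~β) = 1 − 0.781 = 0.219
~~((~~((β \/ α) \/ α) -> (β -> ~β)) -> ~β) = 1 − 0.219 = 0.781
~~~((~~((β \/ α) \/ α) -> (β -> ~β)) -> ~β) = 1 − 0.781 = 0.219

0.219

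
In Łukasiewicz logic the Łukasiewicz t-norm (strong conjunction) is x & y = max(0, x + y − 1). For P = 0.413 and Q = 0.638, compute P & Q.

0.051

P & Q = max(0, 0.413 + 0.638 − 1) = max(0, 0.051) = 0.051
For comparison, the Gödel (minimum) t-norm min(x, y) would give 0.413.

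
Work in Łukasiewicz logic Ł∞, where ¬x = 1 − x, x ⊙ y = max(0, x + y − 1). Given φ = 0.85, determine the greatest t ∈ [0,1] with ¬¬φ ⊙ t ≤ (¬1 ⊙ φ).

¬φ = 1 − 0.85 = 0.15
¬¬φ = 1 − 0.15 = 0.85
So the left factor is ¬¬φ = 0.85.
¬1 = 1 − 1.00 = 0.00
¬1 ⊙ φ = max(0, 0.00 + 0.85 − 1) = max(0, -0.15) = 0.00
So the right-hand bound is ¬1 ⊙ φ = 0.00.
The residuum of the Łukasiewicz t-norm gives the supremum: min(1, 1 − 0.85 + 0.00).
1 − 0.85 + 0.00 = 0.15, so t = min(1, 0.15) = 0.15.
Check: 0.85 ⊙ 0.15 = max(0, 0.00) = 0.00 ≤ 0.00.

0.15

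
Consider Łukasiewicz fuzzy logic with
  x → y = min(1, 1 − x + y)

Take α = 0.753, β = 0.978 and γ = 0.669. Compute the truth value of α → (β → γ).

β → γ = min(1, 1 − 0.978 + 0.669) = min(1, 0.691) = 0.691
α → (β → γ) = min(1, 1 − 0.753 + 0.691) = min(1, 0.938) = 0.938

0.938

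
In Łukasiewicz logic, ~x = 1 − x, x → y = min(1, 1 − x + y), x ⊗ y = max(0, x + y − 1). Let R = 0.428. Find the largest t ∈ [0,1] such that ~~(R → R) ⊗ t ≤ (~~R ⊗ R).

R → R = min(1, 1 − 0.428 + 0.428) = min(1, 1.000) = 1.000
~(R → R) = 1 − 1.000 = 0.000
~~(R → R) = 1 − 0.000 = 1.000
So the left factor is ~~(R → R) = 1.000.
~R = 1 − 0.428 = 0.572
~~R = 1 − 0.572 = 0.428
~~R ⊗ R = max(0, 0.428 + 0.428 − 1) = max(0, -0.144) = 0.000
So the right-hand bound is ~~R ⊗ R = 0.000.
The residuum of the Łukasiewicz t-norm gives the supremum: min(1, 1 − 1.000 + 0.000).
1 − 1.000 + 0.000 = 0.000, so t = min(1, 0.000) = 0.000.
Check: 1.000 ⊗ 0.000 = max(0, 0.000) = 0.000 ≤ 0.000.

0.000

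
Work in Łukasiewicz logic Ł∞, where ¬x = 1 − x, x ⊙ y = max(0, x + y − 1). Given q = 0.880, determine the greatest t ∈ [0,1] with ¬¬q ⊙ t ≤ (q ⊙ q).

0.880

¬q = 1 − 0.880 = 0.120
¬¬q = 1 − 0.120 = 0.880
So the left factor is ¬¬q = 0.880.
q ⊙ q = max(0, 0.880 + 0.880 − 1) = max(0, 0.760) = 0.760
So the right-hand bound is q ⊙ q = 0.760.
The residuum of the Łukasiewicz t-norm gives the supremum: min(1, 1 − 0.880 + 0.760).
1 − 0.880 + 0.760 = 0.880, so t = min(1, 0.880) = 0.880.
Check: 0.880 ⊙ 0.880 = max(0, 0.760) = 0.760 ≤ 0.760.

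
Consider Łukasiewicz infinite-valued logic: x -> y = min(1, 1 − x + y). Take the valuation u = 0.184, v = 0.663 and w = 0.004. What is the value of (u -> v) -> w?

0.004

u -> v = min(1, 1 − 0.184 + 0.663) = min(1, 1.479) = 1.000
(u -> v) -> w = min(1, 1 − 1.000 + 0.004) = min(1, 0.004) = 0.004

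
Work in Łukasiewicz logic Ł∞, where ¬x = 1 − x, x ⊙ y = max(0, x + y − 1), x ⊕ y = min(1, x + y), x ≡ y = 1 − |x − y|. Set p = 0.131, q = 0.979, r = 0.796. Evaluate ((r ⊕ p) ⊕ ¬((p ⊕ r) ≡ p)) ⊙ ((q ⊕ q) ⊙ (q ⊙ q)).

0.958

r ⊕ p = min(1, 0.796 + 0.131) = min(1, 0.927) = 0.927
p ⊕ r = min(1, 0.131 + 0.796) = min(1, 0.927) = 0.927
(p ⊕ r) ≡ p = 1 − |0.927 − 0.131| = 1 − 0.796 = 0.204
¬((p ⊕ r) ≡ p) = 1 − 0.204 = 0.796
(r ⊕ p) ⊕ ¬((p ⊕ r) ≡ p) = min(1, 0.927 + 0.796) = min(1, 1.723) = 1.000
q ⊕ q = min(1, 0.979 + 0.979) = min(1, 1.958) = 1.000
q ⊙ q = max(0, 0.979 + 0.979 − 1) = max(0, 0.958) = 0.958
(q ⊕ q) ⊙ (q ⊙ q) = max(0, 1.000 + 0.958 − 1) = max(0, 0.958) = 0.958
((r ⊕ p) ⊕ ¬((p ⊕ r) ≡ p)) ⊙ ((q ⊕ q) ⊙ (q ⊙ q)) = max(0, 1.000 + 0.958 − 1) = max(0, 0.958) = 0.958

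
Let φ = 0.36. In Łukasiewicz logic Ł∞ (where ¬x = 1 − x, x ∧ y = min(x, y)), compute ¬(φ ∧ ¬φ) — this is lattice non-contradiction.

¬φ = 1 − 0.36 = 0.64
φ ∧ ¬φ = min(0.36, 0.64) = 0.36
¬(φ ∧ ¬φ) = 1 − 0.36 = 0.64
(The value 0.64 < 1 shows this instance is not satisfied; not a Ł∞-tautology — its value is 1 − min(a, 1−a).)

0.64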